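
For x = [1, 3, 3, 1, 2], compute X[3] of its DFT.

X[3] = Σ(n=0 to 4) x[n] · ω_5^(3n) where ω_5 = e^(-2πi/5)
= (1)·ω_5^0 + (3)·ω_5^3 + (3)·ω_5^6 + (1)·ω_5^9 + (2)·ω_5^12

X[3] = -1.8090-1.3143i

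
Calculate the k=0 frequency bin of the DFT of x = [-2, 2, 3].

X[0] = Σ(n=0 to 2) x[n] · ω_3^0 = Σ x[n]
= (-2) + (2) + (3)

X[0] = 3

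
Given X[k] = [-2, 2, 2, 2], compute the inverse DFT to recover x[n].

x[n] = (1/4) Σ(k=0 to 3) X[k] · e^(2πikn/4)

Computing each x[n]:
x[0] = 1
x[1] = -1
x[2] = -1
x[3] = -1

x = [1, -1, -1, -1]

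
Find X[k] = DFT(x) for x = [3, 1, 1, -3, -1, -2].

X[k] = Σ(n=0 to 5) x[n] · ω_6^(nk)
where ω_6 = e^(-2πi/6)

Computing each X[k]:
X[0] = -1
X[1] = 5.5000-4.3301i
X[2] = 0.5000-0.8660i
X[3] = 7
X[4] = 0.5000+0.8660i
X[5] = 5.5000+4.3301i

X = [-1, 5.5000-4.3301i, 0.5000-0.8660i, 7, 0.5000+0.8660i, 5.5000+4.3301i]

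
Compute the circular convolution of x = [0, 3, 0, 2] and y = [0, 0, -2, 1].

(x ⊛ y)[n] = Σ(m=0 to 3) x[m] · y[(n-m) mod 4]

Computing each output sample:
(x ⊛ y)[0] = 3
(x ⊛ y)[1] = -4
(x ⊛ y)[2] = 2
(x ⊛ y)[3] = -6

x ⊛ y = [3, -4, 2, -6]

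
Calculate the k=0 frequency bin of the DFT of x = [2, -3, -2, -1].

X[0] = Σ(n=0 to 3) x[n] · ω_4^0 = Σ x[n]
= (2) + (-3) + (-2) + (-1)

X[0] = -4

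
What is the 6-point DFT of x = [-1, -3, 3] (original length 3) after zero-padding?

Original 3-point DFT: [-1, -1.0000+5.1962i, -1.0000-5.1962i]
Zero-padded 6-point DFT provides frequency interpolation.

DFT_6([x, 0, ...]) = [-1, -4, -1.0000+5.1962i, 5, -1.0000-5.1962i, -4]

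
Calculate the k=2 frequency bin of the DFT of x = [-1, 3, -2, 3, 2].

X[2] = Σ(n=0 to 4) x[n] · ω_5^(2n) where ω_5 = e^(-2πi/5)
= (-1)·ω_5^0 + (3)·ω_5^2 + (-2)·ω_5^4 + (3)·ω_5^6 + (2)·ω_5^8

X[2] = -4.7361-5.3431i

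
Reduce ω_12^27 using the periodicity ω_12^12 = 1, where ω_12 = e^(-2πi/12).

Since ω_12^12 = 1, powers reduce modulo 12.
27 mod 12 = 3
So ω_12^27 = ω_12^3 = e^(-2πi·3/12)

ω_12^27 = ω_12^3 = -1i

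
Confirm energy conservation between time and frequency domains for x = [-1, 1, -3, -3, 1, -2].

Time domain:
Σ|x[n]|² = |-1|² + |1|² + |-3|² + |-3|² + |1|² + |-2|² = 25.0000

Frequency domain:
(1/6)Σ|X[k]|² = (1/6)(|-7|² + |2.5000+0.8660i|² + |-2.5000-6.0622i|² + |1|² + |-2.5000+6.0622i|² + |2.5000-0.8660i|²) = (1/6)·150.0000 = 25.0000

Both sides agree, confirming Parseval's theorem.

Σ|x[n]|² = (1/N)Σ|X[k]|² = 25.0000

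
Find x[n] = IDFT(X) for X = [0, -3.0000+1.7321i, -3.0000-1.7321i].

x[n] = (1/3) Σ(k=0 to 2) X[k] · e^(2πikn/3)

Computing each x[n]:
x[0] = -2
x[1] = 0
x[2] = 2

x = [-2, 0, 2]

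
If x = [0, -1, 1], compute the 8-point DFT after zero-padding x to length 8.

Original 3-point DFT: [0, 1.7321i, -1.7321i]
Zero-padded 8-point DFT provides frequency interpolation.

DFT_8([x, 0, ...]) = [0, -0.7071-0.2929i, -1+1i, 0.7071+1.7071i, 2, 0.7071-1.7071i, -1-1i, -0.7071+0.2929i]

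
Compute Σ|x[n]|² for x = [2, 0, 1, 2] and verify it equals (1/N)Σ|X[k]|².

Time domain:
Σ|x[n]|² = |2|² + |0|² + |1|² + |2|² = 9.0000

Frequency domain:
(1/4)Σ|X[k]|² = (1/4)(|5|² + |1+2i|² + |1|² + |1-2i|²) = (1/4)·36.0000 = 9.0000

Both sides agree, confirming Parseval's theorem.

Σ|x[n]|² = (1/N)Σ|X[k]|² = 9.0000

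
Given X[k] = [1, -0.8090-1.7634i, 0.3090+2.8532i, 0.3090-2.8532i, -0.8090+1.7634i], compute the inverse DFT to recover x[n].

x[n] = (1/5) Σ(k=0 to 4) X[k] · e^(2πikn/5)

Computing each x[n]:
x[0] = 0
x[1] = 0
x[2] = 2
x[3] = -1
x[4] = 0

x = [0, 0, 2, -1, 0]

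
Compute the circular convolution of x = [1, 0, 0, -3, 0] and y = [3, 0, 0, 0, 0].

(x ⊛ y)[n] = Σ(m=0 to 4) x[m] · y[(n-m) mod 5]

Computing each output sample:
(x ⊛ y)[0] = 3
(x ⊛ y)[1] = 0
(x ⊛ y)[2] = 0
(x ⊛ y)[3] = -9
(x ⊛ y)[4] = 0

x ⊛ y = [3, 0, 0, -9, 0]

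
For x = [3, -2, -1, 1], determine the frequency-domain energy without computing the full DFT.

Parseval: Σ|x[n]|² = (1/N)Σ|X[k]|², so Σ|X[k]|² = N·Σ|x[n]|² = 4·15.0000

Σ|X[k]|² = N·Σ|x[n]|² = 4·15.0000 = 60.0000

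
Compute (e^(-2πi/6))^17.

Since ω_6^6 = 1, powers reduce modulo 6.
17 mod 6 = 5
So ω_6^17 = ω_6^5 = e^(-2πi·5/6)

ω_6^17 = ω_6^5 = 0.5000+0.8660i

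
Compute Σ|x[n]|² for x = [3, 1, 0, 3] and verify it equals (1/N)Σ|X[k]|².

Time domain:
Σ|x[n]|² = |3|² + |1|² + |0|² + |3|² = 19.0000

Frequency domain:
(1/4)Σ|X[k]|² = (1/4)(|7|² + |3+2i|² + |-1|² + |3-2i|²) = (1/4)·76.0000 = 19.0000

Both sides agree, confirming Parseval's theorem.

Σ|x[n]|² = (1/N)Σ|X[k]|² = 19.0000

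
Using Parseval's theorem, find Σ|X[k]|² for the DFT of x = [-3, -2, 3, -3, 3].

Parseval: Σ|x[n]|² = (1/N)Σ|X[k]|², so Σ|X[k]|² = N·Σ|x[n]|² = 5·40.0000

Σ|X[k]|² = N·Σ|x[n]|² = 5·40.0000 = 200.0000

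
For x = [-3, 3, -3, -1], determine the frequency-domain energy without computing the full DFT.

Parseval: Σ|x[n]|² = (1/N)Σ|X[k]|², so Σ|X[k]|² = N·Σ|x[n]|² = 4·28.0000

Σ|X[k]|² = N·Σ|x[n]|² = 4·28.0000 = 112.0000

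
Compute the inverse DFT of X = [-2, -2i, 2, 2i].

x[n] = (1/4) Σ(k=0 to 3) X[k] · e^(2πikn/4)

Computing each x[n]:
x[0] = 0
x[1] = 0
x[2] = 0
x[3] = -2

x = [0, 0, 0, -2]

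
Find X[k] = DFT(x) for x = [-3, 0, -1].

X[k] = Σ(n=0 to 2) x[n] · ω_3^(nk)
where ω_3 = e^(-2πi/3)

Computing each X[k]:
X[0] = -4
X[1] = -2.5000-0.8660i
X[2] = -2.5000+0.8660i

X = [-4, -2.5000-0.8660i, -2.5000+0.8660i]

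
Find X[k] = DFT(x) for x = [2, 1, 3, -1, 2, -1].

X[k] = Σ(n=0 to 5) x[n] · ω_6^(nk)
where ω_6 = e^(-2πi/6)

Computing each X[k]:
X[0] = 6
X[1] = 0.5000-2.5981i
X[2] = -1.5000-0.8660i
X[3] = 8
X[4] = -1.5000+0.8660i
X[5] = 0.5000+2.5981i

X = [6, 0.5000-2.5981i, -1.5000-0.8660i, 8, -1.5000+0.8660i, 0.5000+2.5981i]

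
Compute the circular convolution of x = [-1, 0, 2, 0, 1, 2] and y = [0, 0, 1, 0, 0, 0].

(x ⊛ y)[n] = Σ(m=0 to 5) x[m] · y[(n-m) mod 6]

Computing each output sample:
(x ⊛ y)[0] = 1
(x ⊛ y)[1] = 2
(x ⊛ y)[2] = -1
(x ⊛ y)[3] = 0
(x ⊛ y)[4] = 2
(x ⊛ y)[5] = 0

x ⊛ y = [1, 2, -1, 0, 2, 0]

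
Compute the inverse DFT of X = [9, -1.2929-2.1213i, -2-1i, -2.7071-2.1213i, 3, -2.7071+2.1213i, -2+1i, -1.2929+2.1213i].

x[n] = (1/8) Σ(k=0 to 7) X[k] · e^(2πikn/8)

Computing each x[n]:
x[0] = 0
x[1] = 2
x[2] = 2
x[3] = 1
x[4] = 2
x[5] = 0
x[6] = 2
x[7] = 0

x = [0, 2, 2, 1, 2, 0, 2, 0]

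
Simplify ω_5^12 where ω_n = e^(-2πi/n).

Since ω_5^5 = 1, powers reduce modulo 5.
12 mod 5 = 2
So ω_5^12 = ω_5^2 = e^(-2πi·2/5)

ω_5^12 = ω_5^2 = -0.8090-0.5878i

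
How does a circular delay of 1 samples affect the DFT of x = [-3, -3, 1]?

Time shift by 1: X_shifted[k] = ω_3^(1k) · X[k]
Shifted x = [1, -3, -3]

DFT(x[n-1]) = [-5, 4, 4]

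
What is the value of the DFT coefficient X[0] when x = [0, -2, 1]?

X[0] = Σ(n=0 to 2) x[n] · ω_3^0 = Σ x[n]
= (0) + (-2) + (1)

X[0] = -1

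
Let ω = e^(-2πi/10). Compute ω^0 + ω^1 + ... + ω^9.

Sum of all nth roots of unity equals 0 for n > 1 (geometric series with r ≠ 1).

0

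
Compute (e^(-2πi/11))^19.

Since ω_11^11 = 1, powers reduce modulo 11.
19 mod 11 = 8
So ω_11^19 = ω_11^8 = e^(-2πi·8/11)

ω_11^19 = ω_11^8 = -0.1423+0.9898i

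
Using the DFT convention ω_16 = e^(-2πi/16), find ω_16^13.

ω_16^13 = e^(-2πi·13/16)
= cos(-2π·13/16) + i·sin(-2π·13/16)
= cos(-26π/16) + i·sin(-26π/16)

ω_16^13 = cos(-26π/16) + i·sin(-26π/16) = 0.3827+0.9239i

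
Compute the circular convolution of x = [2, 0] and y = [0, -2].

(x ⊛ y)[n] = Σ(m=0 to 1) x[m] · y[(n-m) mod 2]

Computing each output sample:
(x ⊛ y)[0] = 0
(x ⊛ y)[1] = -4

x ⊛ y = [0, -4]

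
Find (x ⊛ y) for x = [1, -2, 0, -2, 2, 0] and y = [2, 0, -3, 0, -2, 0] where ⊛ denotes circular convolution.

(x ⊛ y)[n] = Σ(m=0 to 5) x[m] · y[(n-m) mod 6]

Computing each output sample:
(x ⊛ y)[0] = -4
(x ⊛ y)[1] = 0
(x ⊛ y)[2] = -7
(x ⊛ y)[3] = 2
(x ⊛ y)[4] = 2
(x ⊛ y)[5] = 10

x ⊛ y = [-4, 0, -7, 2, 2, 10]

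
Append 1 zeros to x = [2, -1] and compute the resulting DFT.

Original 2-point DFT: [1, 3]
Zero-padded 3-point DFT provides frequency interpolation.

DFT_3([x, 0, ...]) = [1, 2.5000+0.8660i, 2.5000-0.8660i]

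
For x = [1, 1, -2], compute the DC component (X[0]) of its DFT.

X[0] = Σ(n=0 to 2) x[n] · ω_3^0 = Σ x[n]
= (1) + (1) + (-2)

X[0] = 0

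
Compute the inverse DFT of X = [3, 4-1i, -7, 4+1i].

x[n] = (1/4) Σ(k=0 to 3) X[k] · e^(2πikn/4)

Computing each x[n]:
x[0] = 1
x[1] = 3
x[2] = -3
x[3] = 2

x = [1, 3, -3, 2]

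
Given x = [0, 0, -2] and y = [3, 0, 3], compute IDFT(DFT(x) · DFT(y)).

(x ⊛ y)[n] = Σ(m=0 to 2) x[m] · y[(n-m) mod 3]

Computing each output sample:
(x ⊛ y)[0] = 0
(x ⊛ y)[1] = -6
(x ⊛ y)[2] = -6

x ⊛ y = [0, -6, -6]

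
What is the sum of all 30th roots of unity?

Sum of all nth roots of unity equals 0 for n > 1 (geometric series with r ≠ 1).

0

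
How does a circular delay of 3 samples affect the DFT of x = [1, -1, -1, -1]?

Time shift by 3: X_shifted[k] = ω_4^(3k) · X[k]
Shifted x = [-1, -1, -1, 1]

DFT(x[n-3]) = [-2, 2i, -2, -2i]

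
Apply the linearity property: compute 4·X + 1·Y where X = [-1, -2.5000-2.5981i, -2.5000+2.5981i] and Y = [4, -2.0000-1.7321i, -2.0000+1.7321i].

By linearity: DFT(4x + 1y) = 4·DFT(x) + 1·DFT(y)
= 4·[-1, -2.5000-2.5981i, -2.5000+2.5981i] + 1·[4, -2.0000-1.7321i, -2.0000+1.7321i]

Computing element-wise:
Z[0] = 4·(-1) + 1·(4) = 0
Z[1] = 4·(-2.5000-2.5981i) + 1·(-2.0000-1.7321i) = -12.0000-12.1245i
Z[2] = 4·(-2.5000+2.5981i) + 1·(-2.0000+1.7321i) = -12.0000+12.1245i

DFT(4x + 1y) = 4·X + 1·Y = [0, -12.0000-12.1245i, -12.0000+12.1245i]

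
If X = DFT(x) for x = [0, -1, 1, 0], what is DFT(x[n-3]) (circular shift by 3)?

Time shift by 3: X_shifted[k] = ω_4^(3k) · X[k]
Shifted x = [-1, 1, 0, 0]

DFT(x[n-3]) = [0, -1-1i, -2, -1+1i]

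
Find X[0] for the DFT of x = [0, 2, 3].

X[0] = Σ(n=0 to 2) x[n] · ω_3^0 = Σ x[n]
= (0) + (2) + (3)

X[0] = 5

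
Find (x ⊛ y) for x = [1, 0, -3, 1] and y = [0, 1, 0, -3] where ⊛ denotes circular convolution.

(x ⊛ y)[n] = Σ(m=0 to 3) x[m] · y[(n-m) mod 4]

Computing each output sample:
(x ⊛ y)[0] = 1
(x ⊛ y)[1] = 10
(x ⊛ y)[2] = -3
(x ⊛ y)[3] = -6

x ⊛ y = [1, 10, -3, -6]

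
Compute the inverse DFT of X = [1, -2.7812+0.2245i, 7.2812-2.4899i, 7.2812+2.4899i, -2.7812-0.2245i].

x[n] = (1/5) Σ(k=0 to 4) X[k] · e^(2πikn/5)

Computing each x[n]:
x[0] = 2
x[1] = -2
x[2] = 1
x[3] = 3
x[4] = -3

x = [2, -2, 1, 3, -3]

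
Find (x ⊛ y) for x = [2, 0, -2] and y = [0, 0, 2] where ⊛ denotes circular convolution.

(x ⊛ y)[n] = Σ(m=0 to 2) x[m] · y[(n-m) mod 3]

Computing each output sample:
(x ⊛ y)[0] = 0
(x ⊛ y)[1] = -4
(x ⊛ y)[2] = 4

x ⊛ y = [0, -4, 4]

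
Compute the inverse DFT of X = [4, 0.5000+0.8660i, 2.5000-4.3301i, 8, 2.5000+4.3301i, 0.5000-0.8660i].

x[n] = (1/6) Σ(k=0 to 5) X[k] · e^(2πikn/6)

Computing each x[n]:
x[0] = 3
x[1] = 0
x[2] = 0
x[3] = 0
x[4] = 3
x[5] = -2

x = [3, 0, 0, 0, 3, -2]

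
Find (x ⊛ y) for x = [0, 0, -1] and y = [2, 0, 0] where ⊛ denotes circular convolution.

(x ⊛ y)[n] = Σ(m=0 to 2) x[m] · y[(n-m) mod 3]

Computing each output sample:
(x ⊛ y)[0] = 0
(x ⊛ y)[1] = 0
(x ⊛ y)[2] = -2

x ⊛ y = [0, 0, -2]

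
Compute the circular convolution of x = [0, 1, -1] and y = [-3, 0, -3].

(x ⊛ y)[n] = Σ(m=0 to 2) x[m] · y[(n-m) mod 3]

Computing each output sample:
(x ⊛ y)[0] = -3
(x ⊛ y)[1] = 0
(x ⊛ y)[2] = 3

x ⊛ y = [-3, 0, 3]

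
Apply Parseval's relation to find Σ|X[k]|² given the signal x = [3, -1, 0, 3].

Parseval: Σ|x[n]|² = (1/N)Σ|X[k]|², so Σ|X[k]|² = N·Σ|x[n]|² = 4·19.0000

Σ|X[k]|² = N·Σ|x[n]|² = 4·19.0000 = 76.0000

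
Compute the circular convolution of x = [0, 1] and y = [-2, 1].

(x ⊛ y)[n] = Σ(m=0 to 1) x[m] · y[(n-m) mod 2]

Computing each output sample:
(x ⊛ y)[0] = 1
(x ⊛ y)[1] = -2

x ⊛ y = [1, -2]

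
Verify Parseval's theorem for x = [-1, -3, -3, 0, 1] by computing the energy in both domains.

Time domain:
Σ|x[n]|² = |-1|² + |-3|² + |-3|² + |0|² + |1|² = 20.0000

Frequency domain:
(1/5)Σ|X[k]|² = (1/5)(|-6|² + |0.8090+5.5676i|² + |-0.3090-0.5020i|² + |-0.3090+0.5020i|² + |0.8090-5.5676i|²) = (1/5)·100.0000 = 20.0000

Both sides agree, confirming Parseval's theorem.

Σ|x[n]|² = (1/N)Σ|X[k]|² = 20.0000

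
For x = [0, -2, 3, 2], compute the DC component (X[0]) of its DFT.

X[0] = Σ(n=0 to 3) x[n] · ω_4^0 = Σ x[n]
= (0) + (-2) + (3) + (2)

X[0] = 3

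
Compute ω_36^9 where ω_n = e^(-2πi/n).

ω_36^9 = e^(-2πi·9/36)
= cos(-2π·9/36) + i·sin(-2π·9/36)
= cos(-18π/36) + i·sin(-18π/36)

ω_36^9 = cos(-18π/36) + i·sin(-18π/36) = -1i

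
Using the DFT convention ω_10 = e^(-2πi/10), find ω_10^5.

ω_10^5 = e^(-2πi·5/10)
= cos(-2π·5/10) + i·sin(-2π·5/10)
= cos(-10π/10) + i·sin(-10π/10)

ω_10^5 = cos(-10π/10) + i·sin(-10π/10) = -1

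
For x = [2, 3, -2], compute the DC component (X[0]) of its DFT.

X[0] = Σ(n=0 to 2) x[n] · ω_3^0 = Σ x[n]
= (2) + (3) + (-2)

X[0] = 3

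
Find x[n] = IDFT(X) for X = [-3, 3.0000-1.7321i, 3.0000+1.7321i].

x[n] = (1/3) Σ(k=0 to 2) X[k] · e^(2πikn/3)

Computing each x[n]:
x[0] = 1
x[1] = -1
x[2] = -3

x = [1, -1, -3]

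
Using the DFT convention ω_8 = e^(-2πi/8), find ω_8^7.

ω_8^7 = e^(-2πi·7/8)
= cos(-2π·7/8) + i·sin(-2π·7/8)
= cos(-14π/8) + i·sin(-14π/8)

ω_8^7 = cos(-14π/8) + i·sin(-14π/8) = 0.7071+0.7071i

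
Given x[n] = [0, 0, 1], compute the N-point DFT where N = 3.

X[k] = Σ(n=0 to 2) x[n] · ω_3^(nk)
where ω_3 = e^(-2πi/3)

Computing each X[k]:
X[0] = 1
X[1] = -0.5000+0.8660i
X[2] = -0.5000-0.8660i

X = [1, -0.5000+0.8660i, -0.5000-0.8660i]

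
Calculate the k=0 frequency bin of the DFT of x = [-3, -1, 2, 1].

X[0] = Σ(n=0 to 3) x[n] · ω_4^0 = Σ x[n]
= (-3) + (-1) + (2) + (1)

X[0] = -1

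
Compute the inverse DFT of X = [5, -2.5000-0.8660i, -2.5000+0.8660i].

x[n] = (1/3) Σ(k=0 to 2) X[k] · e^(2πikn/3)

Computing each x[n]:
x[0] = 0
x[1] = 3
x[2] = 2

x = [0, 3, 2]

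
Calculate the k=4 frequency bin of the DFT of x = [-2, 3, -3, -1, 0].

X[4] = Σ(n=0 to 4) x[n] · ω_5^(4n) where ω_5 = e^(-2πi/5)
= (-2)·ω_5^0 + (3)·ω_5^4 + (-3)·ω_5^8 + (-1)·ω_5^12 + (0)·ω_5^16

X[4] = 2.1631+1.6776i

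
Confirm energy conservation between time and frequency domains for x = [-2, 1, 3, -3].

Time domain:
Σ|x[n]|² = |-2|² + |1|² + |3|² + |-3|² = 23.0000

Frequency domain:
(1/4)Σ|X[k]|² = (1/4)(|-1|² + |-5-4i|² + |3|² + |-5+4i|²) = (1/4)·92.0000 = 23.0000

Both sides agree, confirming Parseval's theorem.

Σ|x[n]|² = (1/N)Σ|X[k]|² = 23.0000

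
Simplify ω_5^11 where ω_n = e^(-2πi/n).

Since ω_5^5 = 1, powers reduce modulo 5.
11 mod 5 = 1
So ω_5^11 = ω_5^1 = e^(-2πi·1/5)

ω_5^11 = ω_5^1 = 0.3090-0.9511i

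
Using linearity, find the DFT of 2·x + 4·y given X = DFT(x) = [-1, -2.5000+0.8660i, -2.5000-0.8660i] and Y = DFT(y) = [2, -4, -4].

By linearity: DFT(2x + 4y) = 2·DFT(x) + 4·DFT(y)
= 2·[-1, -2.5000+0.8660i, -2.5000-0.8660i] + 4·[2, -4, -4]

Computing element-wise:
Z[0] = 2·(-1) + 4·(2) = 6
Z[1] = 2·(-2.5000+0.8660i) + 4·(-4) = -21.0000+1.7320i
Z[2] = 2·(-2.5000-0.8660i) + 4·(-4) = -21.0000-1.7320i

DFT(2x + 4y) = 2·X + 4·Y = [6, -21.0000+1.7320i, -21.0000-1.7320i]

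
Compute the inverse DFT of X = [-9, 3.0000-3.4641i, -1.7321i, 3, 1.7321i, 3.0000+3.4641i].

x[n] = (1/6) Σ(k=0 to 5) X[k] · e^(2πikn/6)

Computing each x[n]:
x[0] = 0
x[1] = 0
x[2] = -1
x[3] = -3
x[4] = -2
x[5] = -3

x = [0, 0, -1, -3, -2, -3]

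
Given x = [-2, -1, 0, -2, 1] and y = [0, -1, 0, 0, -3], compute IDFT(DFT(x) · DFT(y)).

(x ⊛ y)[n] = Σ(m=0 to 4) x[m] · y[(n-m) mod 5]

Computing each output sample:
(x ⊛ y)[0] = 2
(x ⊛ y)[1] = 2
(x ⊛ y)[2] = 7
(x ⊛ y)[3] = -3
(x ⊛ y)[4] = 8

x ⊛ y = [2, 2, 7, -3, 8]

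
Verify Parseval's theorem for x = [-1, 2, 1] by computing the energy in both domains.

Time domain:
Σ|x[n]|² = |-1|² + |2|² + |1|² = 6.0000

Frequency domain:
(1/3)Σ|X[k]|² = (1/3)(|2|² + |-2.5000-0.8660i|² + |-2.5000+0.8660i|²) = (1/3)·18.0000 = 6.0000

Both sides agree, confirming Parseval's theorem.

Σ|x[n]|² = (1/N)Σ|X[k]|² = 6.0000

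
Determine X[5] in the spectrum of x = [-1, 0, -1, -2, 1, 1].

X[5] = Σ(n=0 to 5) x[n] · ω_6^(5n) where ω_6 = e^(-2πi/6)
= (-1)·ω_6^0 + (0)·ω_6^5 + (-1)·ω_6^10 + (-2)·ω_6^15 + (1)·ω_6^20 + (1)·ω_6^25

X[5] = 1.5000-2.5981i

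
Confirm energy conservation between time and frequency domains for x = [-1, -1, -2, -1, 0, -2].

Time domain:
Σ|x[n]|² = |-1|² + |-1|² + |-2|² + |-1|² + |0|² + |-2|² = 11.0000

Frequency domain:
(1/6)Σ|X[k]|² = (1/6)(|-7|² + |-0.5000+0.8660i|² + |0.5000-2.5981i|² + |1|² + |0.5000+2.5981i|² + |-0.5000-0.8660i|²) = (1/6)·66.0000 = 11.0000

Both sides agree, confirming Parseval's theorem.

Σ|x[n]|² = (1/N)Σ|X[k]|² = 11.0000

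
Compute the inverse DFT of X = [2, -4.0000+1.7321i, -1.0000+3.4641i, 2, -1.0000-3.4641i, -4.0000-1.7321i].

x[n] = (1/6) Σ(k=0 to 5) X[k] · e^(2πikn/6)

Computing each x[n]:
x[0] = -1
x[1] = -2
x[2] = 2
x[3] = 1
x[4] = 1
x[5] = 1

x = [-1, -2, 2, 1, 1, 1]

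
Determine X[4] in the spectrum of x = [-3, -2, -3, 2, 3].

X[4] = Σ(n=0 to 4) x[n] · ω_5^(4n) where ω_5 = e^(-2πi/5)
= (-3)·ω_5^0 + (-2)·ω_5^4 + (-3)·ω_5^8 + (2)·ω_5^12 + (3)·ω_5^16

X[4] = -1.8820-7.6942i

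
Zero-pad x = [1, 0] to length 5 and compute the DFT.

Original 2-point DFT: [1, 1]
Zero-padded 5-point DFT provides frequency interpolation.

DFT_5([x, 0, ...]) = [1, 1, 1, 1, 1]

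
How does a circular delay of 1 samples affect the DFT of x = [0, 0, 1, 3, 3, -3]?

Time shift by 1: X_shifted[k] = ω_6^(1k) · X[k]
Shifted x = [-3, 0, 0, 1, 3, 3]

DFT(x[n-1]) = [4, -4.0000+5.1962i, -5, -4, -5, -4.0000-5.1962i]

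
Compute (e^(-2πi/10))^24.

Since ω_10^10 = 1, powers reduce modulo 10.
24 mod 10 = 4
So ω_10^24 = ω_10^4 = e^(-2πi·4/10)

ω_10^24 = ω_10^4 = -0.8090-0.5878i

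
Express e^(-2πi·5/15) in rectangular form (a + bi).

ω_15^5 = e^(-2πi·5/15)
= cos(-2π·5/15) + i·sin(-2π·5/15)
= cos(-10π/15) + i·sin(-10π/15)

ω_15^5 = cos(-10π/15) + i·sin(-10π/15) = -0.5000-0.8660i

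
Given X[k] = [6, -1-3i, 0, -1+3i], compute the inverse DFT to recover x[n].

x[n] = (1/4) Σ(k=0 to 3) X[k] · e^(2πikn/4)

Computing each x[n]:
x[0] = 1
x[1] = 3
x[2] = 2
x[3] = 0

x = [1, 3, 2, 0]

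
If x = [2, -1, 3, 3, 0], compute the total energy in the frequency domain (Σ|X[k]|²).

Parseval: Σ|x[n]|² = (1/N)Σ|X[k]|², so Σ|X[k]|² = N·Σ|x[n]|² = 5·23.0000

Σ|X[k]|² = N·Σ|x[n]|² = 5·23.0000 = 115.0000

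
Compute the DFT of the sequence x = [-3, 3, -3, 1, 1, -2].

X[k] = Σ(n=0 to 5) x[n] · ω_6^(nk)
where ω_6 = e^(-2πi/6)

Computing each X[k]:
X[0] = -3
X[1] = -2.5000-0.8660i
X[2] = -1.5000-7.7942i
X[3] = -7
X[4] = -1.5000+7.7942i
X[5] = -2.5000+0.8660i

X = [-3, -2.5000-0.8660i, -1.5000-7.7942i, -7, -1.5000+7.7942i, -2.5000+0.8660i]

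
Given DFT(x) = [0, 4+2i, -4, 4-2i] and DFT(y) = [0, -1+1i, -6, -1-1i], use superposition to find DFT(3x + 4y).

By linearity: DFT(3x + 4y) = 3·DFT(x) + 4·DFT(y)
= 3·[0, 4+2i, -4, 4-2i] + 4·[0, -1+1i, -6, -1-1i]

Computing element-wise:
Z[0] = 3·(0) + 4·(0) = 0
Z[1] = 3·(4+2i) + 4·(-1+1i) = 8+10i
Z[2] = 3·(-4) + 4·(-6) = -36
Z[3] = 3·(4-2i) + 4·(-1-1i) = 8-10i

DFT(3x + 4y) = 3·X + 4·Y = [0, 8+10i, -36, 8-10i]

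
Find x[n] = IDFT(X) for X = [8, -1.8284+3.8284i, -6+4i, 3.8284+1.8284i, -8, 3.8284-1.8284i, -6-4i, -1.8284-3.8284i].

x[n] = (1/8) Σ(k=0 to 7) X[k] · e^(2πikn/8)

Computing each x[n]:
x[0] = -1
x[1] = -1
x[2] = 1
x[3] = 3
x[4] = -2
x[5] = 3
x[6] = 2
x[7] = 3

x = [-1, -1, 1, 3, -2, 3, 2, 3]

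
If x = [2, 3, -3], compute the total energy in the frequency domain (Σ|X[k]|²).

Parseval: Σ|x[n]|² = (1/N)Σ|X[k]|², so Σ|X[k]|² = N·Σ|x[n]|² = 3·22.0000

Σ|X[k]|² = N·Σ|x[n]|² = 3·22.0000 = 66.0000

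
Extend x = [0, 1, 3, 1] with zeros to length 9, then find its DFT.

Original 4-point DFT: [5, -3, 1, -3]
Zero-padded 9-point DFT provides frequency interpolation.

DFT_9([x, 0, ...]) = [5, 0.7870-4.4632i, -3.1454-1.1448i, -1.0000+1.7321i, 0.8584+0.7203i, 0.8584-0.7203i, -1.0000-1.7321i, -3.1454+1.1448i, 0.7870+4.4632i]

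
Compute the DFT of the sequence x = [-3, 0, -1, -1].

X[k] = Σ(n=0 to 3) x[n] · ω_4^(nk)
where ω_4 = e^(-2πi/4)

Computing each X[k]:
X[0] = -5
X[1] = -2-1i
X[2] = -3
X[3] = -2+1i

X = [-5, -2-1i, -3, -2+1i]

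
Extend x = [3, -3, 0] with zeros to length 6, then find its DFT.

Original 3-point DFT: [0, 4.5000+2.5981i, 4.5000-2.5981i]
Zero-padded 6-point DFT provides frequency interpolation.

DFT_6([x, 0, ...]) = [0, 1.5000+2.5981i, 4.5000+2.5981i, 6, 4.5000-2.5981i, 1.5000-2.5981i]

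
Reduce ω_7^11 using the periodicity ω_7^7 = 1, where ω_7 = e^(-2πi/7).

Since ω_7^7 = 1, powers reduce modulo 7.
11 mod 7 = 4
So ω_7^11 = ω_7^4 = e^(-2πi·4/7)

ω_7^11 = ω_7^4 = -0.9010+0.4339i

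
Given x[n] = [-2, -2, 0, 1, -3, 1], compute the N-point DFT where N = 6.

X[k] = Σ(n=0 to 5) x[n] · ω_6^(nk)
where ω_6 = e^(-2πi/6)

Computing each X[k]:
X[0] = -5
X[1] = -2
X[2] = 1.0000+5.1962i
X[3] = -5
X[4] = 1.0000-5.1962i
X[5] = -2

X = [-5, -2, 1.0000+5.1962i, -5, 1.0000-5.1962i, -2]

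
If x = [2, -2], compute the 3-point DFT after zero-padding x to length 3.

Original 2-point DFT: [0, 4]
Zero-padded 3-point DFT provides frequency interpolation.

DFT_3([x, 0, ...]) = [0, 3.0000+1.7321i, 3.0000-1.7321i]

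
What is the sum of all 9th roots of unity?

Sum of all nth roots of unity equals 0 for n > 1 (geometric series with r ≠ 1).

0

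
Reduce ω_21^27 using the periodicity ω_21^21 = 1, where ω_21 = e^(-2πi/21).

Since ω_21^21 = 1, powers reduce modulo 21.
27 mod 21 = 6
So ω_21^27 = ω_21^6 = e^(-2πi·6/21)

ω_21^27 = ω_21^6 = -0.2225-0.9749i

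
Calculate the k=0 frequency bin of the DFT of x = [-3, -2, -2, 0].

X[0] = Σ(n=0 to 3) x[n] · ω_4^0 = Σ x[n]
= (-3) + (-2) + (-2) + (0)

X[0] = -7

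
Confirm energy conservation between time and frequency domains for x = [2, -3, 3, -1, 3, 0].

Time domain:
Σ|x[n]|² = |2|² + |-3|² + |3|² + |-1|² + |3|² + |0|² = 32.0000

Frequency domain:
(1/6)Σ|X[k]|² = (1/6)(|4|² + |-1.5000+2.5981i|² + |-0.5000+2.5981i|² + |12|² + |-0.5000-2.5981i|² + |-1.5000-2.5981i|²) = (1/6)·192.0000 = 32.0000

Both sides agree, confirming Parseval's theorem.

Σ|x[n]|² = (1/N)Σ|X[k]|² = 32.0000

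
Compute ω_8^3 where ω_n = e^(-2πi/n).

ω_8^3 = e^(-2πi·3/8)
= cos(-2π·3/8) + i·sin(-2π·3/8)
= cos(-6π/8) + i·sin(-6π/8)

ω_8^3 = cos(-6π/8) + i·sin(-6π/8) = -0.7071-0.7071i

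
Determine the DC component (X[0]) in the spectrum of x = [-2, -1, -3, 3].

X[0] = Σ(n=0 to 3) x[n] · ω_4^0 = Σ x[n]
= (-2) + (-1) + (-3) + (3)

X[0] = -3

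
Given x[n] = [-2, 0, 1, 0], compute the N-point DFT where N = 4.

X[k] = Σ(n=0 to 3) x[n] · ω_4^(nk)
where ω_4 = e^(-2πi/4)

Computing each X[k]:
X[0] = -1
X[1] = -3
X[2] = -1
X[3] = -3

X = [-1, -3, -1, -3]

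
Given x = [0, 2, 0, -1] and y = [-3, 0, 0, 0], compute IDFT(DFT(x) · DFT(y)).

(x ⊛ y)[n] = Σ(m=0 to 3) x[m] · y[(n-m) mod 4]

Computing each output sample:
(x ⊛ y)[0] = 0
(x ⊛ y)[1] = -6
(x ⊛ y)[2] = 0
(x ⊛ y)[3] = 3

x ⊛ y = [0, -6, 0, 3]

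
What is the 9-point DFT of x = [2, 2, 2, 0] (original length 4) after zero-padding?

Original 4-point DFT: [6, -2i, 2, 2i]
Zero-padded 9-point DFT provides frequency interpolation.

DFT_9([x, 0, ...]) = [6, 3.8794-3.2552i, 0.4679-2.6537i, 0, 1.6527+0.6015i, 1.6527-0.6015i, 0, 0.4679+2.6537i, 3.8794+3.2552i]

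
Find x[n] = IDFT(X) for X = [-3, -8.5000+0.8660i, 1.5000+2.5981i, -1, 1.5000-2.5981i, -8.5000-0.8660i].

x[n] = (1/6) Σ(k=0 to 5) X[k] · e^(2πikn/6)

Computing each x[n]:
x[0] = -3
x[1] = -3
x[2] = 1
x[3] = 3
x[4] = 0
x[5] = -1

x = [-3, -3, 1, 3, 0, -1]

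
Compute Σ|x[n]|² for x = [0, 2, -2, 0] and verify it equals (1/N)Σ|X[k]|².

Time domain:
Σ|x[n]|² = |0|² + |2|² + |-2|² + |0|² = 8.0000

Frequency domain:
(1/4)Σ|X[k]|² = (1/4)(|0|² + |2-2i|² + |-4|² + |2+2i|²) = (1/4)·32.0000 = 8.0000

Both sides agree, confirming Parseval's theorem.

Σ|x[n]|² = (1/N)Σ|X[k]|² = 8.0000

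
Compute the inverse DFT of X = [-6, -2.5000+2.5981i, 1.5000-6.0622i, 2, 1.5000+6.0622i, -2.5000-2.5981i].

x[n] = (1/6) Σ(k=0 to 5) X[k] · e^(2πikn/6)

Computing each x[n]:
x[0] = -1
x[1] = -1
x[2] = -3
x[3] = 0
x[4] = 2
x[5] = -3

x = [-1, -1, -3, 0, 2, -3]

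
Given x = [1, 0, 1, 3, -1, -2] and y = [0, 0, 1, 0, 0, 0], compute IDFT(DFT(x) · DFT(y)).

(x ⊛ y)[n] = Σ(m=0 to 5) x[m] · y[(n-m) mod 6]

Computing each output sample:
(x ⊛ y)[0] = -1
(x ⊛ y)[1] = -2
(x ⊛ y)[2] = 1
(x ⊛ y)[3] = 0
(x ⊛ y)[4] = 1
(x ⊛ y)[5] = 3

x ⊛ y = [-1, -2, 1, 0, 1, 3]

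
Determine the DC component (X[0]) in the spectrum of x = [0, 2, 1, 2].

X[0] = Σ(n=0 to 3) x[n] · ω_4^0 = Σ x[n]
= (0) + (2) + (1) + (2)

X[0] = 5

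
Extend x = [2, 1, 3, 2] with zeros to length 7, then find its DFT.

Original 4-point DFT: [8, -1+1i, 2, -1-1i]
Zero-padded 7-point DFT provides frequency interpolation.

DFT_7([x, 0, ...]) = [8, 0.1540-4.5744i, 0.3216+1.8904i, 2.5245-0.0382i, 2.5245+0.0382i, 0.3216-1.8904i, 0.1540+4.5744i]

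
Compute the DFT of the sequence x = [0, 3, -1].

X[k] = Σ(n=0 to 2) x[n] · ω_3^(nk)
where ω_3 = e^(-2πi/3)

Computing each X[k]:
X[0] = 2
X[1] = -1.0000-3.4641i
X[2] = -1.0000+3.4641i

X = [2, -1.0000-3.4641i, -1.0000+3.4641i]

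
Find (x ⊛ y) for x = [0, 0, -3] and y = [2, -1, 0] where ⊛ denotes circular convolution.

(x ⊛ y)[n] = Σ(m=0 to 2) x[m] · y[(n-m) mod 3]

Computing each output sample:
(x ⊛ y)[0] = 3
(x ⊛ y)[1] = 0
(x ⊛ y)[2] = -6

x ⊛ y = [3, 0, -6]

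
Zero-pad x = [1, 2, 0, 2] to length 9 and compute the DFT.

Original 4-point DFT: [5, 1, -3, 1]
Zero-padded 9-point DFT provides frequency interpolation.

DFT_9([x, 0, ...]) = [5, 1.5321-3.0176i, 0.3473-0.2376i, 2.0000-1.7321i, -1.8794-2.4161i, -1.8794+2.4161i, 2.0000+1.7321i, 0.3473+0.2376i, 1.5321+3.0176i]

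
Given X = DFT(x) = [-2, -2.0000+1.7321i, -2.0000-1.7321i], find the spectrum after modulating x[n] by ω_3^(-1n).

Modulation property: DFT(ω_3^(-1n)·x[n]) = X[(k-1) mod 3], so circularly shift X by 1 positions.

X[k-1] = [-2.0000-1.7321i, -2, -2.0000+1.7321i]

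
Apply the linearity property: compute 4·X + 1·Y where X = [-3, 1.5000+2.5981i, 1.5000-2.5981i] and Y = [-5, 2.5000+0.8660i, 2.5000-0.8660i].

By linearity: DFT(4x + 1y) = 4·DFT(x) + 1·DFT(y)
= 4·[-3, 1.5000+2.5981i, 1.5000-2.5981i] + 1·[-5, 2.5000+0.8660i, 2.5000-0.8660i]

Computing element-wise:
Z[0] = 4·(-3) + 1·(-5) = -17
Z[1] = 4·(1.5000+2.5981i) + 1·(2.5000+0.8660i) = 8.5000+11.2584i
Z[2] = 4·(1.5000-2.5981i) + 1·(2.5000-0.8660i) = 8.5000-11.2584i

DFT(4x + 1y) = 4·X + 1·Y = [-17, 8.5000+11.2584i, 8.5000-11.2584i]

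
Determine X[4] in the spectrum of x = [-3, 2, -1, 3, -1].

X[4] = Σ(n=0 to 4) x[n] · ω_5^(4n) where ω_5 = e^(-2πi/5)
= (-3)·ω_5^0 + (2)·ω_5^4 + (-1)·ω_5^8 + (3)·ω_5^12 + (-1)·ω_5^16

X[4] = -4.3090+0.5020i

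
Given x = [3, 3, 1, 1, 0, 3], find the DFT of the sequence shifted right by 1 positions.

Time shift by 1: X_shifted[k] = ω_6^(1k) · X[k]
Shifted x = [3, 3, 3, 1, 1, 0]

DFT(x[n-1]) = [11, 1.5000-4.3301i, 0.5000-0.8660i, 3, 0.5000+0.8660i, 1.5000+4.3301i]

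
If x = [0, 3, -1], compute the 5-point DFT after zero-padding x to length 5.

Original 3-point DFT: [2, -1.0000-3.4641i, -1.0000+3.4641i]
Zero-padded 5-point DFT provides frequency interpolation.

DFT_5([x, 0, ...]) = [2, 1.7361-2.2654i, -2.7361-2.7144i, -2.7361+2.7144i, 1.7361+2.2654i]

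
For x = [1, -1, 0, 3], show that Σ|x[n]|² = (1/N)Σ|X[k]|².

Time domain:
Σ|x[n]|² = |1|² + |-1|² + |0|² + |3|² = 11.0000

Frequency domain:
(1/4)Σ|X[k]|² = (1/4)(|3|² + |1+4i|² + |-1|² + |1-4i|²) = (1/4)·44.0000 = 11.0000

Both sides agree, confirming Parseval's theorem.

Σ|x[n]|² = (1/N)Σ|X[k]|² = 11.0000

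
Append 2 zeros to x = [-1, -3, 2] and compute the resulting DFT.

Original 3-point DFT: [-2, -0.5000+4.3301i, -0.5000-4.3301i]
Zero-padded 5-point DFT provides frequency interpolation.

DFT_5([x, 0, ...]) = [-2, -3.5451+1.6776i, 2.0451+3.6655i, 2.0451-3.6655i, -3.5451-1.6776i]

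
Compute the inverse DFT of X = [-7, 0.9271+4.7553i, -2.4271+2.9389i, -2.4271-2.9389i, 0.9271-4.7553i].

x[n] = (1/5) Σ(k=0 to 4) X[k] · e^(2πikn/5)

Computing each x[n]:
x[0] = -2
x[1] = -3
x[2] = -2
x[3] = -2
x[4] = 2

x = [-2, -3, -2, -2, 2]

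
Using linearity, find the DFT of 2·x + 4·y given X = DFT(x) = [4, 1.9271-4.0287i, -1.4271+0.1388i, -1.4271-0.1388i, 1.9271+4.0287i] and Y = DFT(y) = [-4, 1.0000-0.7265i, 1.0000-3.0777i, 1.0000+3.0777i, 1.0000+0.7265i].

By linearity: DFT(2x + 4y) = 2·DFT(x) + 4·DFT(y)
= 2·[4, 1.9271-4.0287i, -1.4271+0.1388i, -1.4271-0.1388i, 1.9271+4.0287i] + 4·[-4, 1.0000-0.7265i, 1.0000-3.0777i, 1.0000+3.0777i, 1.0000+0.7265i]

Computing element-wise:
Z[0] = 2·(4) + 4·(-4) = -8
Z[1] = 2·(1.9271-4.0287i) + 4·(1.0000-0.7265i) = 7.8542-10.9634i
Z[2] = 2·(-1.4271+0.1388i) + 4·(1.0000-3.0777i) = 1.1458-12.0332i
Z[3] = 2·(-1.4271-0.1388i) + 4·(1.0000+3.0777i) = 1.1458+12.0332i
Z[4] = 2·(1.9271+4.0287i) + 4·(1.0000+0.7265i) = 7.8542+10.9634i

DFT(2x + 4y) = 2·X + 4·Y = [-8, 7.8542-10.9634i, 1.1458-12.0332i, 1.1458+12.0332i, 7.8542+10.9634i]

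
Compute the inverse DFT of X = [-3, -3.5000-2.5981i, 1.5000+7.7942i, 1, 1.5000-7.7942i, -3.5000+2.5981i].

x[n] = (1/6) Σ(k=0 to 5) X[k] · e^(2πikn/6)

Computing each x[n]:
x[0] = -1
x[1] = -3
x[2] = 3
x[3] = 1
x[4] = -3
x[5] = 0

x = [-1, -3, 3, 1, -3, 0]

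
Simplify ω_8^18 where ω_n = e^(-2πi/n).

Since ω_8^8 = 1, powers reduce modulo 8.
18 mod 8 = 2
So ω_8^18 = ω_8^2 = e^(-2πi·2/8)

ω_8^18 = ω_8^2 = -1i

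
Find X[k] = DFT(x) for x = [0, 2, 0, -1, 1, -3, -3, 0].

X[k] = Σ(n=0 to 7) x[n] · ω_8^(nk)
where ω_8 = e^(-2πi/8)

Computing each X[k]:
X[0] = -4
X[1] = 3.2426-5.8284i
X[2] = 4
X[3] = -5.2426+0.1716i
X[4] = 0
X[5] = -5.2426-0.1716i
X[6] = 4
X[7] = 3.2426+5.8284i

X = [-4, 3.2426-5.8284i, 4, -5.2426+0.1716i, 0, -5.2426-0.1716i, 4, 3.2426+5.8284i]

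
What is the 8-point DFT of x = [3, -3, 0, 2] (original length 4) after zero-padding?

Original 4-point DFT: [2, 3+5i, 4, 3-5i]
Zero-padded 8-point DFT provides frequency interpolation.

DFT_8([x, 0, ...]) = [2, -0.5355+0.7071i, 3+5i, 6.5355+0.7071i, 4, 6.5355-0.7071i, 3-5i, -0.5355-0.7071i]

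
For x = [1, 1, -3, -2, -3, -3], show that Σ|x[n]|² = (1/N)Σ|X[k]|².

Time domain:
Σ|x[n]|² = |1|² + |1|² + |-3|² + |-2|² + |-3|² + |-3|² = 33.0000

Frequency domain:
(1/6)Σ|X[k]|² = (1/6)(|-9|² + |5.0000-3.4641i|² + |3.0000-3.4641i|² + |-1|² + |3.0000+3.4641i|² + |5.0000+3.4641i|²) = (1/6)·198.0000 = 33.0000

Both sides agree, confirming Parseval's theorem.

Σ|x[n]|² = (1/N)Σ|X[k]|² = 33.0000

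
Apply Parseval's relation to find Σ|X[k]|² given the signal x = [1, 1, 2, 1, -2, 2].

Parseval: Σ|x[n]|² = (1/N)Σ|X[k]|², so Σ|X[k]|² = N·Σ|x[n]|² = 6·15.0000

Σ|X[k]|² = N·Σ|x[n]|² = 6·15.0000 = 90.0000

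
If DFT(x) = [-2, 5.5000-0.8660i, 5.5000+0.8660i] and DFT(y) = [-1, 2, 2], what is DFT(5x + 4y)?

By linearity: DFT(5x + 4y) = 5·DFT(x) + 4·DFT(y)
= 5·[-2, 5.5000-0.8660i, 5.5000+0.8660i] + 4·[-1, 2, 2]

Computing element-wise:
Z[0] = 5·(-2) + 4·(-1) = -14
Z[1] = 5·(5.5000-0.8660i) + 4·(2) = 35.5000-4.3300i
Z[2] = 5·(5.5000+0.8660i) + 4·(2) = 35.5000+4.3300i

DFT(5x + 4y) = 5·X + 4·Y = [-14, 35.5000-4.3300i, 35.5000+4.3300i]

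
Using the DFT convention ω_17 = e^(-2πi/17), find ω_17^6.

ω_17^6 = e^(-2πi·6/17)
= cos(-2π·6/17) + i·sin(-2π·6/17)
= cos(-12π/17) + i·sin(-12π/17)

ω_17^6 = cos(-12π/17) + i·sin(-12π/17) = -0.6026-0.7980i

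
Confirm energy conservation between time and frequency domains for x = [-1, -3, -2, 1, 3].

Time domain:
Σ|x[n]|² = |-1|² + |-3|² + |-2|² + |1|² + |3|² = 24.0000

Frequency domain:
(1/5)Σ|X[k]|² = (1/5)(|-2|² + |-0.1910+7.4697i|² + |-1.3090+0.6735i|² + |-1.3090-0.6735i|² + |-0.1910-7.4697i|²) = (1/5)·120.0000 = 24.0000

Both sides agree, confirming Parseval's theorem.

Σ|x[n]|² = (1/N)Σ|X[k]|² = 24.0000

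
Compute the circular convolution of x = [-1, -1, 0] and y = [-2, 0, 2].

(x ⊛ y)[n] = Σ(m=0 to 2) x[m] · y[(n-m) mod 3]

Computing each output sample:
(x ⊛ y)[0] = 0
(x ⊛ y)[1] = 2
(x ⊛ y)[2] = -2

x ⊛ y = [0, 2, -2]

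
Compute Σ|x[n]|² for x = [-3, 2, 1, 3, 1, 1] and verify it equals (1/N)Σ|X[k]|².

Time domain:
Σ|x[n]|² = |-3|² + |2|² + |1|² + |3|² + |1|² + |1|² = 25.0000

Frequency domain:
(1/6)Σ|X[k]|² = (1/6)(|5|² + |-5.5000-0.8660i|² + |-2.5000-0.8660i|² + |-7|² + |-2.5000+0.8660i|² + |-5.5000+0.8660i|²) = (1/6)·150.0000 = 25.0000

Both sides agree, confirming Parseval's theorem.

Σ|x[n]|² = (1/N)Σ|X[k]|² = 25.0000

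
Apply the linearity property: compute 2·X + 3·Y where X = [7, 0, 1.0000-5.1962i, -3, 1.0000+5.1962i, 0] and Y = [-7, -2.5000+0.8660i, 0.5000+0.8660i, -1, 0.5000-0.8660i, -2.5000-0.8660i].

By linearity: DFT(2x + 3y) = 2·DFT(x) + 3·DFT(y)
= 2·[7, 0, 1.0000-5.1962i, -3, 1.0000+5.1962i, 0] + 3·[-7, -2.5000+0.8660i, 0.5000+0.8660i, -1, 0.5000-0.8660i, -2.5000-0.8660i]

Computing element-wise:
Z[0] = 2·(7) + 3·(-7) = -7
Z[1] = 2·(0) + 3·(-2.5000+0.8660i) = -7.5000+2.5980i
Z[2] = 2·(1.0000-5.1962i) + 3·(0.5000+0.8660i) = 3.5000-7.7944i
Z[3] = 2·(-3) + 3·(-1) = -9
Z[4] = 2·(1.0000+5.1962i) + 3·(0.5000-0.8660i) = 3.5000+7.7944i
Z[5] = 2·(0) + 3·(-2.5000-0.8660i) = -7.5000-2.5980i

DFT(2x + 3y) = 2·X + 3·Y = [-7, -7.5000+2.5980i, 3.5000-7.7944i, -9, 3.5000+7.7944i, -7.5000-2.5980i]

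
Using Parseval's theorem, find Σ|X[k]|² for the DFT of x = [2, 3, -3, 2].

Parseval: Σ|x[n]|² = (1/N)Σ|X[k]|², so Σ|X[k]|² = N·Σ|x[n]|² = 4·26.0000

Σ|X[k]|² = N·Σ|x[n]|² = 4·26.0000 = 104.0000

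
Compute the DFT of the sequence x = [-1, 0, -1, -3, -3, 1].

X[k] = Σ(n=0 to 5) x[n] · ω_6^(nk)
where ω_6 = e^(-2πi/6)

Computing each X[k]:
X[0] = -7
X[1] = 4.5000-0.8660i
X[2] = -2.5000+2.5981i
X[3] = -3
X[4] = -2.5000-2.5981i
X[5] = 4.5000+0.8660i

X = [-7, 4.5000-0.8660i, -2.5000+2.5981i, -3, -2.5000-2.5981i, 4.5000+0.8660i]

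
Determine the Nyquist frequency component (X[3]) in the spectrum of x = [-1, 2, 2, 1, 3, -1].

X[3] = Σ(n=0 to 5) x[n] · ω_6^(3n) where ω_6 = e^(-2πi/6)
= (-1)·ω_6^0 + (2)·ω_6^3 + (2)·ω_6^6 + (1)·ω_6^9 + (3)·ω_6^12 + (-1)·ω_6^15

X[3] = 2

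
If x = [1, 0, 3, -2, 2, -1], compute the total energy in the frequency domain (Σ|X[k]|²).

Parseval: Σ|x[n]|² = (1/N)Σ|X[k]|², so Σ|X[k]|² = N·Σ|x[n]|² = 6·19.0000

Σ|X[k]|² = N·Σ|x[n]|² = 6·19.0000 = 114.0000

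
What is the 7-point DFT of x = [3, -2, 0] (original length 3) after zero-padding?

Original 3-point DFT: [1, 4.0000+1.7321i, 4.0000-1.7321i]
Zero-padded 7-point DFT provides frequency interpolation.

DFT_7([x, 0, ...]) = [1, 1.7530+1.5637i, 3.4450+1.9499i, 4.8019+0.8678i, 4.8019-0.8678i, 3.4450-1.9499i, 1.7530-1.5637i]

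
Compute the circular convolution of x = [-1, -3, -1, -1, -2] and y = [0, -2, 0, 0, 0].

(x ⊛ y)[n] = Σ(m=0 to 4) x[m] · y[(n-m) mod 5]

Computing each output sample:
(x ⊛ y)[0] = 4
(x ⊛ y)[1] = 2
(x ⊛ y)[2] = 6
(x ⊛ y)[3] = 2
(x ⊛ y)[4] = 2

x ⊛ y = [4, 2, 6, 2, 2]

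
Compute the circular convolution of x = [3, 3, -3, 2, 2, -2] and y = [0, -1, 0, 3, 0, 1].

(x ⊛ y)[n] = Σ(m=0 to 5) x[m] · y[(n-m) mod 6]

Computing each output sample:
(x ⊛ y)[0] = 11
(x ⊛ y)[1] = 0
(x ⊛ y)[2] = -7
(x ⊛ y)[3] = 14
(x ⊛ y)[4] = 5
(x ⊛ y)[5] = -8

x ⊛ y = [11, 0, -7, 14, 5, -8]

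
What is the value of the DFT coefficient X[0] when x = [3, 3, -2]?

X[0] = Σ(n=0 to 2) x[n] · ω_3^0 = Σ x[n]
= (3) + (3) + (-2)

X[0] = 4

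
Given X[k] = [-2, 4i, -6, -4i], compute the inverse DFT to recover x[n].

x[n] = (1/4) Σ(k=0 to 3) X[k] · e^(2πikn/4)

Computing each x[n]:
x[0] = -2
x[1] = -1
x[2] = -2
x[3] = 3

x = [-2, -1, -2, 3]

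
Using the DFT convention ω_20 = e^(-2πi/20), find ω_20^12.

ω_20^12 = e^(-2πi·12/20)
= cos(-2π·12/20) + i·sin(-2π·12/20)
= cos(-24π/20) + i·sin(-24π/20)

ω_20^12 = cos(-24π/20) + i·sin(-24π/20) = -0.8090+0.5878i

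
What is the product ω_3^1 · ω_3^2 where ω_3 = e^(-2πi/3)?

The primitive 3rd roots of unity are ω_3^k for k coprime to 3: k ∈ {1, 2}
Their product equals the constant term of the cyclotomic polynomial Φ_3(x) up to sign.
For n ≥ 3, the product of all primitive nth roots of unity is 1. (For n=1 it is 1; for n=2 it is -1.)

1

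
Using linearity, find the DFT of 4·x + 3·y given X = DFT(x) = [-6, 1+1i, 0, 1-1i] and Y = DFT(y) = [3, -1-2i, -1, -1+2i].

By linearity: DFT(4x + 3y) = 4·DFT(x) + 3·DFT(y)
= 4·[-6, 1+1i, 0, 1-1i] + 3·[3, -1-2i, -1, -1+2i]

Computing element-wise:
Z[0] = 4·(-6) + 3·(3) = -15
Z[1] = 4·(1+1i) + 3·(-1-2i) = 1-2i
Z[2] = 4·(0) + 3·(-1) = -3
Z[3] = 4·(1-1i) + 3·(-1+2i) = 1+2i

DFT(4x + 3y) = 4·X + 3·Y = [-15, 1-2i, -3, 1+2i]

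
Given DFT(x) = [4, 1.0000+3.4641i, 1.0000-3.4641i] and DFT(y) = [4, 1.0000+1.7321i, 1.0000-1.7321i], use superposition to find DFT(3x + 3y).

By linearity: DFT(3x + 3y) = 3·DFT(x) + 3·DFT(y)
= 3·[4, 1.0000+3.4641i, 1.0000-3.4641i] + 3·[4, 1.0000+1.7321i, 1.0000-1.7321i]

Computing element-wise:
Z[0] = 3·(4) + 3·(4) = 24
Z[1] = 3·(1.0000+3.4641i) + 3·(1.0000+1.7321i) = 6.0000+15.5886i
Z[2] = 3·(1.0000-3.4641i) + 3·(1.0000-1.7321i) = 6.0000-15.5886i

DFT(3x + 3y) = 3·X + 3·Y = [24, 6.0000+15.5886i, 6.0000-15.5886i]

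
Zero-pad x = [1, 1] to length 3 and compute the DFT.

Original 2-point DFT: [2, 0]
Zero-padded 3-point DFT provides frequency interpolation.

DFT_3([x, 0, ...]) = [2, 0.5000-0.8660i, 0.5000+0.8660i]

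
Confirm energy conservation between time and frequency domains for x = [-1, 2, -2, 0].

Time domain:
Σ|x[n]|² = |-1|² + |2|² + |-2|² + |0|² = 9.0000

Frequency domain:
(1/4)Σ|X[k]|² = (1/4)(|-1|² + |1-2i|² + |-5|² + |1+2i|²) = (1/4)·36.0000 = 9.0000

Both sides agree, confirming Parseval's theorem.

Σ|x[n]|² = (1/N)Σ|X[k]|² = 9.0000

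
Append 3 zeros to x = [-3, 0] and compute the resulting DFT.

Original 2-point DFT: [-3, -3]
Zero-padded 5-point DFT provides frequency interpolation.

DFT_5([x, 0, ...]) = [-3, -3, -3, -3, -3]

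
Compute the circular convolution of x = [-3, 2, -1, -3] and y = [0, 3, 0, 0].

(x ⊛ y)[n] = Σ(m=0 to 3) x[m] · y[(n-m) mod 4]

Computing each output sample:
(x ⊛ y)[0] = -9
(x ⊛ y)[1] = -9
(x ⊛ y)[2] = 6
(x ⊛ y)[3] = -3

x ⊛ y = [-9, -9, 6, -3]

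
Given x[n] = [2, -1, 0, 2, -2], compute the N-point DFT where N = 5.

X[k] = Σ(n=0 to 4) x[n] · ω_5^(nk)
where ω_5 = e^(-2πi/5)

Computing each X[k]:
X[0] = 1
X[1] = -0.5451+0.2245i
X[2] = 5.0451-2.4899i
X[3] = 5.0451+2.4899i
X[4] = -0.5451-0.2245i

X = [1, -0.5451+0.2245i, 5.0451-2.4899i, 5.0451+2.4899i, -0.5451-0.2245i]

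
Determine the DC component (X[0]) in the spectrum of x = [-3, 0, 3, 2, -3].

X[0] = Σ(n=0 to 4) x[n] · ω_5^0 = Σ x[n]
= (-3) + (0) + (3) + (2) + (-3)

X[0] = -1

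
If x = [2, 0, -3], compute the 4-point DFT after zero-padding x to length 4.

Original 3-point DFT: [-1, 3.5000-2.5981i, 3.5000+2.5981i]
Zero-padded 4-point DFT provides frequency interpolation.

DFT_4([x, 0, ...]) = [-1, 5, -1, 5]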